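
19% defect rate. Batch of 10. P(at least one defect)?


P(all good) = (81/100)^10 = 12157665459056928801/100000000000000000000
P(≥1 defect) = 87842334540943071199/100000000000000000000

P = 87842334540943071199/100000000000000000000 ≈ 87.84%


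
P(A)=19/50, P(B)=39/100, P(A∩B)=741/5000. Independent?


P(A)×P(B) = 741/5000
P(A∩B) = 741/5000
Equal ✓ → Independent

Yes, independent


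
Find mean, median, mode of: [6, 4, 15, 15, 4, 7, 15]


Sorted: [4, 4, 6, 7, 15, 15, 15]
Mean = 66/7
Median = 7
Freq: {6: 1, 4: 2, 15: 3, 7: 1}
Mode: [15]

Mean=66/7, Median=7, Mode=15


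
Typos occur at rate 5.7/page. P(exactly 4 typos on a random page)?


Poisson(λ=5.7): P(X=4) = e^(-λ)×λ^k/k!
= e^(-5.7) × 5.7^4 / 4!
≈ 0.003345965457 × 1055.6001 / 24 ≈ 0.147167

P(X=4) ≈ 0.147167 ≈ 14.72%


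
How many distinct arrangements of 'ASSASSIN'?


Letters: 8, freq: {'A': 2, 'S': 4, 'I': 1, 'N': 1}
8!/(2!×4!×1!×1!) = 40320/48 = 840

840


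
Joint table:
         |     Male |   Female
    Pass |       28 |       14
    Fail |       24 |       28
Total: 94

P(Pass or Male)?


P(Pass∨Male) = P(Pass) + P(Male) - P(Pass∧Male)
= (42 + 52 - 28)/94 = 66/94 = 33/47

P = 33/47 ≈ 70.21%


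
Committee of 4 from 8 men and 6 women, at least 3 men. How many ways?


Count by #men:
  3M,1W: C(8,3)×C(6,1)=336
  4M,0W: C(8,4)×C(6,0)=70
Total = 406

406


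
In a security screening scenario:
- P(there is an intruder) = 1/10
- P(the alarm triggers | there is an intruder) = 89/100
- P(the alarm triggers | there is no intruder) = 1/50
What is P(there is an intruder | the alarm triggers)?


Using Bayes' theorem:
P(A|B) = P(B|A)·P(A) / P(B)

P(the alarm triggers) = 89/100 × 1/10 + 1/50 × 9/10
= 89/1000 + 9/500 = 107/1000

P(there is an intruder|the alarm triggers) = (89/1000) / (107/1000) = 89/107

P(there is an intruder|the alarm triggers) = 89/107 ≈ 83.18%


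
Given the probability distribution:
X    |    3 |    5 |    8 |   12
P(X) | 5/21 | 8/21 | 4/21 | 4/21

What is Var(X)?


E[X] = 45/7
E[X²] = 359/7
Var(X) = E[X²] - (E[X])² = 359/7 - 2025/49 = 488/49

Var(X) = 488/49 ≈ 9.9592


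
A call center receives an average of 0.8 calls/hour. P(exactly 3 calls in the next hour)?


Poisson(λ=0.8): P(X=3) = e^(-λ)×λ^k/k!
= e^(-0.8) × 0.8^3 / 3!
≈ 0.4493289641 × 0.512 / 6 ≈ 0.038343

P(X=3) ≈ 0.038343 ≈ 3.83%


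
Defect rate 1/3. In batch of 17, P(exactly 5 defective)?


Binomial: P(X=5) = C(17,5)×p^5×(1-p)^12
= 6188 × 1/243 × 4096/531441 = 25346048/129140163

P(X=5) = 25346048/129140163 ≈ 19.63%


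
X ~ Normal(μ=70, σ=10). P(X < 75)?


z = (75-70)/10 = 0.5
P(Z < 0.5) = 0.6915

P(X < 75) ≈ 0.6915


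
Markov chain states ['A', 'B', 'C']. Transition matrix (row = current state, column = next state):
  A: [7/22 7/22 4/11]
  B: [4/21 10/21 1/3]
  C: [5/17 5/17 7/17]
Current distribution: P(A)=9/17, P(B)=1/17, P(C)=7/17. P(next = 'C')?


P(next=C) = Σᵢ P(now=i)×P(i→C)
= 9/17×4/11 + 1/17×1/3 + 7/17×7/17
= 36/187 + 1/51 + 49/289 = 3640/9537

P = 3640/9537 ≈ 0.3817


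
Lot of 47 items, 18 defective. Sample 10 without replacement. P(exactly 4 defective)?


Hypergeometric: C(18,4)×C(29,6)/C(47,10)
= 3060×475020/5178066751 = 111812400/398312827

P(X=4) = 111812400/398312827 ≈ 28.07%


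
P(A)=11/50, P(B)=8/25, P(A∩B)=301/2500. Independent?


P(A)×P(B) = 44/625
P(A∩B) = 301/2500
Not equal → NOT independent

No, not independent


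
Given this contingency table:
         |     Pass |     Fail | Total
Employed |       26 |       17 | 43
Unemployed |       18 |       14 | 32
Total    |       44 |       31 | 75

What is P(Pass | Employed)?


P(Pass | Employed) = 26/(26+17) = 26/43

P(Pass|Employed) = 26/43 ≈ 60.47%


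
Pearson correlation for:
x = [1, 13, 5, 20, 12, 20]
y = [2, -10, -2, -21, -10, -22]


n=6, Σx=71, Σy=-63, Σxy=-1118, Σx²=1139, Σy²=1133
r = (6×(-1118) - 71×(-63))/√((6×1139 - 71²)(6×1133 - (-63)²))
= -2235/√(1793×2829) = -2235/√5072397 ≈ -2235/2252.1983 ≈ -0.9924

r ≈ -0.9924


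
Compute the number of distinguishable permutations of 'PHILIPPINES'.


Letters: 11, freq: {'P': 3, 'H': 1, 'I': 3, 'L': 1, 'N': 1, 'E': 1, 'S': 1}
11!/(3!×1!×3!×1!×1!×1!×1!) = 39916800/36 = 1108800

1108800


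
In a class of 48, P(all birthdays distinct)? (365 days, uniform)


P(all different) = Π(365-i)/365 for i=0..47
= (365/365)×(364/365)×...×(318/365)
= 0.039402

P ≈ 0.0394 ≈ 3.94%


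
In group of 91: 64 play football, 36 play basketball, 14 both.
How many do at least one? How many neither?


|A∪B| = 64+36-14 = 86
Neither = 91-86 = 5

At least one: 86; Neither: 5


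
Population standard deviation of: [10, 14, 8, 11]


Mean = 43/4
  (10-43/4)²=9/16
  (14-43/4)²=169/16
  (8-43/4)²=121/16
  (11-43/4)²=1/16
Σ(x-μ)² = 75/4
σ² = (75/4)/4 = 75/16

σ = √(75/16) ≈ 2.1651


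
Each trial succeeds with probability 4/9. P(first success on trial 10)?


Geometric: P(X=10) = (1-p)^(k-1)×p = (5/9)^9×4/9 = 7812500/3486784401

P(X=10) = 7812500/3486784401 ≈ 0.22%


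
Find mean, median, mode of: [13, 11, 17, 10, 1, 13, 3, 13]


Sorted: [1, 3, 10, 11, 13, 13, 13, 17]
Mean = 81/8
Median = 12
Freq: {13: 3, 11: 1, 17: 1, 10: 1, 1: 1, 3: 1}
Mode: [13]

Mean=81/8, Median=12, Mode=13


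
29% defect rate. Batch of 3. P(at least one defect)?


P(all good) = (71/100)^3 = 357911/1000000
P(≥1 defect) = 642089/1000000

P = 642089/1000000 ≈ 64.21%


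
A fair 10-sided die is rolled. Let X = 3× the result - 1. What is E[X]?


E[die] = (1+10)/2 = 11/2
E[X] = 3×11/2 - 1 = 31/2

E[X] = 31/2


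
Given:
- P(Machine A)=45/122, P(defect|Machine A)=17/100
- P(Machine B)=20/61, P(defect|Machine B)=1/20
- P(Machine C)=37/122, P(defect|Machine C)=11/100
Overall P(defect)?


P(B) = Σ P(B|Aᵢ)×P(Aᵢ)
  17/100×45/122 = 153/2440
  1/20×20/61 = 1/61
  11/100×37/122 = 407/12200
Sum = 343/3050

P(defect) = 343/3050 ≈ 11.25%


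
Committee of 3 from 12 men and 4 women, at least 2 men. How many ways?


Count by #men:
  2M,1W: C(12,2)×C(4,1)=264
  3M,0W: C(12,3)×C(4,0)=220
Total = 484

484


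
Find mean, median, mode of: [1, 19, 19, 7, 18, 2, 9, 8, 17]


Sorted: [1, 2, 7, 8, 9, 17, 18, 19, 19]
Mean = 100/9
Median = 9
Freq: {1: 1, 19: 2, 7: 1, 18: 1, 2: 1, 9: 1, 8: 1, 17: 1}
Mode: [19]

Mean=100/9, Median=9, Mode=19


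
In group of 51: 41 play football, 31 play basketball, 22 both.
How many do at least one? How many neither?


|A∪B| = 41+31-22 = 50
Neither = 51-50 = 1

At least one: 50; Neither: 1


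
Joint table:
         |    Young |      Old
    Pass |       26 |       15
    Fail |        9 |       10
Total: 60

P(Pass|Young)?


P(Pass|Young) = 26/(26+9) = 26/35

P = 26/35 ≈ 74.29%


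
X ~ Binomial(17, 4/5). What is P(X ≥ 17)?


P(X ≥ 17) = Σ P(X=i) for i=17..17
P(X=17) = 17179869184/762939453125
Sum = 17179869184/762939453125

P(X ≥ 17) = 17179869184/762939453125 ≈ 2.25%


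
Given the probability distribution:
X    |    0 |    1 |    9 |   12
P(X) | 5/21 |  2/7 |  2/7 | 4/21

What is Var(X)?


E[X] = 36/7
E[X²] = 356/7
Var(X) = E[X²] - (E[X])² = 356/7 - 1296/49 = 1196/49

Var(X) = 1196/49 ≈ 24.4082


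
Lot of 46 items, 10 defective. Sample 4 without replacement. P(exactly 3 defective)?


Hypergeometric: C(10,3)×C(36,1)/C(46,4)
= 120×36/163185 = 288/10879

P(X=3) = 288/10879 ≈ 2.65%


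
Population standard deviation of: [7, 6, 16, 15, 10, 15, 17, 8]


Mean = 94/8 = 47/4
  (7-47/4)²=361/16
  (6-47/4)²=529/16
  (16-47/4)²=289/16
  (15-47/4)²=169/16
  (10-47/4)²=49/16
  (15-47/4)²=169/16
  (17-47/4)²=441/16
  (8-47/4)²=225/16
Σ(x-μ)² = 279/2
σ² = (279/2)/8 = 279/16

σ = √(279/16) ≈ 4.1758


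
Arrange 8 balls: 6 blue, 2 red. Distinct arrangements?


8!/(6!×2!) = 28

28


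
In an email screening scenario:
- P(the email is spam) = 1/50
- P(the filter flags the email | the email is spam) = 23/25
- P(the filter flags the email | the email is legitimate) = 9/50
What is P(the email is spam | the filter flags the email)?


Using Bayes' theorem:
P(A|B) = P(B|A)·P(A) / P(B)

P(the filter flags the email) = 23/25 × 1/50 + 9/50 × 49/50
= 23/1250 + 441/2500 = 487/2500

P(the email is spam|the filter flags the email) = (23/1250) / (487/2500) = 46/487

P(the email is spam|the filter flags the email) = 46/487 ≈ 9.45%


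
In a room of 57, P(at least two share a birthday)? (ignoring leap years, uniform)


P(all different) = Π(365-i)/365 for i=0..56
= 0.009878
P(match) = 1 - 0.009878 = 0.990122

P ≈ 0.9901 ≈ 99.01%


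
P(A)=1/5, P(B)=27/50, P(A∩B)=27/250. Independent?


P(A)×P(B) = 27/250
P(A∩B) = 27/250
Equal ✓ → Independent

Yes, independent


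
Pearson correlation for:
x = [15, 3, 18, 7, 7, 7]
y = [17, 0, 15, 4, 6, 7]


n=6, Σx=57, Σy=49, Σxy=644, Σx²=705, Σy²=615
r = (6×644 - 57×49)/√((6×705 - 57²)(6×615 - 49²))
= 1071/√(981×1289) = 1071/√1264509 ≈ 1071/1124.5039 ≈ 0.9524

r ≈ 0.9524


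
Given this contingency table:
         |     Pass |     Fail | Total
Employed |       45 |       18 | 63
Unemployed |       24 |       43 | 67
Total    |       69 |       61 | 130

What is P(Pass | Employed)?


P(Pass | Employed) = 45/(45+18) = 45/63 = 5/7

P(Pass|Employed) = 5/7 ≈ 71.43%


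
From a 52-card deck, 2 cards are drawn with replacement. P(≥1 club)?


P(not a club) = 39/52 = 3/4
P(none in 2 draws) = (3/4)^2 = 9/16
P(≥1 club) = 1 - 9/16 = 7/16

P = 7/16 ≈ 43.75%


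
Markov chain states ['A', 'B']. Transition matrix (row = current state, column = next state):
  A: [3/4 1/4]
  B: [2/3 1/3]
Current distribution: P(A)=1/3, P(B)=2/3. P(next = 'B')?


P(next=B) = Σᵢ P(now=i)×P(i→B)
= 1/3×1/4 + 2/3×1/3
= 1/12 + 2/9 = 11/36

P = 11/36 ≈ 0.3056


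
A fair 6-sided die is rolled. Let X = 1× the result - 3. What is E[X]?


E[die] = (1+6)/2 = 7/2
E[X] = 1×7/2 - 3 = 1/2

E[X] = 1/2


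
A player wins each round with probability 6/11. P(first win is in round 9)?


Geometric: P(X=9) = (1-p)^(k-1)×p = (5/11)^8×6/11 = 2343750/2357947691

P(X=9) = 2343750/2357947691 ≈ 0.10%


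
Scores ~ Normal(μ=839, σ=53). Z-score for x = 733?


z = (x - μ)/σ = (733 - 839)/53 = -2.0

z = -2.0


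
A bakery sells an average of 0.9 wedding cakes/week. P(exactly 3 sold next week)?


Poisson(λ=0.9): P(X=3) = e^(-λ)×λ^k/k!
= e^(-0.9) × 0.9^3 / 3!
≈ 0.4065696597 × 0.729 / 6 ≈ 0.049398

P(X=3) ≈ 0.049398 ≈ 4.94%


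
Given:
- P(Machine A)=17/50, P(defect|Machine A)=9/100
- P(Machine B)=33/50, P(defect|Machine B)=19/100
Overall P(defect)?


P(B) = Σ P(B|Aᵢ)×P(Aᵢ)
  9/100×17/50 = 153/5000
  19/100×33/50 = 627/5000
Sum = 39/250

P(defect) = 39/250 ≈ 15.60%


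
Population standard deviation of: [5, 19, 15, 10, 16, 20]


Mean = 85/6
  (5-85/6)²=3025/36
  (19-85/6)²=841/36
  (15-85/6)²=25/36
  (10-85/6)²=625/36
  (16-85/6)²=121/36
  (20-85/6)²=1225/36
Σ(x-μ)² = 977/6
σ² = (977/6)/6 = 977/36

σ = √(977/36) ≈ 5.2095


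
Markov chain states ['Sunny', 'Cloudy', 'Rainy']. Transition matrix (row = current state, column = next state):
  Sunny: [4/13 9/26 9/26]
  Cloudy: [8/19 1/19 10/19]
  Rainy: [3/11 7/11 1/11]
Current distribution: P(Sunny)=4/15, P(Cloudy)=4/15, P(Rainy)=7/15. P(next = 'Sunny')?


P(next=Sunny) = Σᵢ P(now=i)×P(i→Sunny)
= 4/15×4/13 + 4/15×8/19 + 7/15×3/11
= 16/195 + 32/285 + 7/55 = 4369/13585

P = 4369/13585 ≈ 0.3216


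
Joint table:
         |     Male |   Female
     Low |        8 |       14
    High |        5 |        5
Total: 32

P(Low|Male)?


P(Low|Male) = 8/(8+5) = 8/13

P = 8/13 ≈ 61.54%


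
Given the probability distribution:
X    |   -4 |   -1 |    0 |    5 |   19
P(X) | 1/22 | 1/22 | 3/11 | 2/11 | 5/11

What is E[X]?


E[X] = Σ x·P(X=x)
= (-4)×(1/22) + (-1)×(1/22) + (0)×(3/11) + (5)×(2/11) + (19)×(5/11)
= 205/22

E[X] = 205/22


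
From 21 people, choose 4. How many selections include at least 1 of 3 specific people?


Complement: C(21,4) - C(18,4) = 5985 - 3060 = 2925

2925


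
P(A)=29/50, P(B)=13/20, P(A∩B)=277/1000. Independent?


P(A)×P(B) = 377/1000
P(A∩B) = 277/1000
Not equal → NOT independent

No, not independent


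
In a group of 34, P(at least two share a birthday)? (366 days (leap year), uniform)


P(all different) = Π(366-i)/366 for i=0..33
= 0.205601
P(match) = 1 - 0.205601 = 0.794399

P ≈ 0.7944 ≈ 79.44%


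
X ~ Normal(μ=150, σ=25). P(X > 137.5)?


z = (137.5-150)/25 = -0.5
P(X > 137.5) = 1 - P(Z ≤ -0.5) = 1 - 0.3085 = 0.6915

P(X > 137.5) ≈ 0.6915


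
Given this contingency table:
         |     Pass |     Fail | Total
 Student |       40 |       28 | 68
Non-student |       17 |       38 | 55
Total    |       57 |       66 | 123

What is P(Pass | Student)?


P(Pass | Student) = 40/(40+28) = 40/68 = 10/17

P(Pass|Student) = 10/17 ≈ 58.82%


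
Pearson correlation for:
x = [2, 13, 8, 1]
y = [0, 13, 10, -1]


n=4, Σx=24, Σy=22, Σxy=248, Σx²=238, Σy²=270
r = (4×248 - 24×22)/√((4×238 - 24²)(4×270 - 22²))
= 464/√(376×596) = 464/√224096 ≈ 464/473.3878 ≈ 0.9802

r ≈ 0.9802


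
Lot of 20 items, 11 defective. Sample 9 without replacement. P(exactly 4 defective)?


Hypergeometric: C(11,4)×C(9,5)/C(20,9)
= 330×126/167960 = 2079/8398

P(X=4) = 2079/8398 ≈ 24.76%


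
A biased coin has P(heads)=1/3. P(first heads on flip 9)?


Geometric: P(X=9) = (1-p)^(k-1)×p = (2/3)^8×1/3 = 256/19683

P(X=9) = 256/19683 ≈ 1.30%


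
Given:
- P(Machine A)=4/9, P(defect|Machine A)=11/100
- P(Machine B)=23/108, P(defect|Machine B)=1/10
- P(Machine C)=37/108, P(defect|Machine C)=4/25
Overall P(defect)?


P(B) = Σ P(B|Aᵢ)×P(Aᵢ)
  11/100×4/9 = 11/225
  1/10×23/108 = 23/1080
  4/25×37/108 = 37/675
Sum = 1/8

P(defect) = 1/8 ≈ 12.50%


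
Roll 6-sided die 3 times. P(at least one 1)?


P(no 1)^3 = (5/6)^3 = 125/216
P(≥1) = 1 - 125/216 = 91/216

P = 91/216 ≈ 42.13%


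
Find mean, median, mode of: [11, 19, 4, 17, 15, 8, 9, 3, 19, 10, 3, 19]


Sorted: [3, 3, 4, 8, 9, 10, 11, 15, 17, 19, 19, 19]
Mean = 137/12
Median = 21/2
Freq: {11: 1, 19: 3, 4: 1, 17: 1, 15: 1, 8: 1, 9: 1, 3: 2, 10: 1}
Mode: [19]

Mean=137/12, Median=21/2, Mode=19


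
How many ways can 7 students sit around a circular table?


Circular arrangements of 7 distinct objects: fix one position to break rotational symmetry.
(n-1)! = 6! = 720

720


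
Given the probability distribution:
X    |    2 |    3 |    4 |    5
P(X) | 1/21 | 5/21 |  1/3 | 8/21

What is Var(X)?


E[X] = 85/21
E[X²] = 361/21
Var(X) = E[X²] - (E[X])² = 361/21 - 7225/441 = 356/441

Var(X) = 356/441 ≈ 0.8073


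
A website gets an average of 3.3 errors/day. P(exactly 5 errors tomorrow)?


Poisson(λ=3.3): P(X=5) = e^(-λ)×λ^k/k!
= e^(-3.3) × 3.3^5 / 5!
≈ 0.0368831674 × 391.35393 / 120 ≈ 0.120286

P(X=5) ≈ 0.120286 ≈ 12.03%


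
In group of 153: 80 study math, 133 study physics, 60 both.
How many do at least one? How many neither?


|A∪B| = 80+133-60 = 153
Neither = 153-153 = 0

At least one: 153; Neither: 0


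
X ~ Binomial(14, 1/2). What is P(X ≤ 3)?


P(X ≤ 3) = Σ P(X=i) for i=0..3
P(X=0) = 1/16384
P(X=1) = 7/8192
P(X=2) = 91/16384
P(X=3) = 91/4096
Sum = 235/8192

P(X ≤ 3) = 235/8192 ≈ 2.87%


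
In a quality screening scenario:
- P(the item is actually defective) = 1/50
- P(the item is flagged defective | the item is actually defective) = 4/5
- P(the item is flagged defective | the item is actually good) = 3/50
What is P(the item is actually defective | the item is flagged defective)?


Using Bayes' theorem:
P(A|B) = P(B|A)·P(A) / P(B)

P(the item is flagged defective) = 4/5 × 1/50 + 3/50 × 49/50
= 2/125 + 147/2500 = 187/2500

P(the item is actually defective|the item is flagged defective) = (2/125) / (187/2500) = 40/187

P(the item is actually defective|the item is flagged defective) = 40/187 ≈ 21.39%


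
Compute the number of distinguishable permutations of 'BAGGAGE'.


Letters: 7, freq: {'B': 1, 'A': 2, 'G': 3, 'E': 1}
7!/(1!×2!×3!×1!) = 5040/12 = 420

420


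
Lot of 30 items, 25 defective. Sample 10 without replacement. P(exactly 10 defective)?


Hypergeometric: C(25,10)×C(5,0)/C(30,10)
= 3268760×1/30045015 = 2584/23751

P(X=10) = 2584/23751 ≈ 10.88%


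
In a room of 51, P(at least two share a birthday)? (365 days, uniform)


P(all different) = Π(365-i)/365 for i=0..50
= 0.025568
P(match) = 1 - 0.025568 = 0.974432

P ≈ 0.9744 ≈ 97.44%


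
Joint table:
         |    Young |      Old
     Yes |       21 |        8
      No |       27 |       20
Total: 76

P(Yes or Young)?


P(Yes∨Young) = P(Yes) + P(Young) - P(Yes∧Young)
= (29 + 48 - 21)/76 = 56/76 = 14/19

P = 14/19 ≈ 73.68%


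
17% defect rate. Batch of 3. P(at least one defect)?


P(all good) = (83/100)^3 = 571787/1000000
P(≥1 defect) = 428213/1000000

P = 428213/1000000 ≈ 42.82%


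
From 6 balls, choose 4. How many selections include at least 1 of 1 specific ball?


Complement: C(6,4) - C(5,4) = 15 - 5 = 10

10


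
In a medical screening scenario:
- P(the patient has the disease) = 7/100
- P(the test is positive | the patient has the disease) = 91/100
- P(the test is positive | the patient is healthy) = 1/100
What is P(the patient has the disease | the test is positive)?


Using Bayes' theorem:
P(A|B) = P(B|A)·P(A) / P(B)

P(the test is positive) = 91/100 × 7/100 + 1/100 × 93/100
= 637/10000 + 93/10000 = 73/1000

P(the patient has the disease|the test is positive) = (637/10000) / (73/1000) = 637/730

P(the patient has the disease|the test is positive) = 637/730 ≈ 87.26%


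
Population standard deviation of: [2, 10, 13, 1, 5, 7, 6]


Mean = 44/7
  (2-44/7)²=900/49
  (10-44/7)²=676/49
  (13-44/7)²=2209/49
  (1-44/7)²=1369/49
  (5-44/7)²=81/49
  (7-44/7)²=25/49
  (6-44/7)²=4/49
Σ(x-μ)² = 752/7
σ² = (752/7)/7 = 752/49

σ = √(752/49) ≈ 3.9175


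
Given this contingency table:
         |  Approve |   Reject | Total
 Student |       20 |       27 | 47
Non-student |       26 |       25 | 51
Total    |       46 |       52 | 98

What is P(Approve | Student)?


P(Approve | Student) = 20/(20+27) = 20/47

P(Approve|Student) = 20/47 ≈ 42.55%


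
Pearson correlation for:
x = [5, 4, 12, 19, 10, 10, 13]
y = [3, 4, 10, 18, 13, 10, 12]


n=7, Σx=73, Σy=70, Σxy=879, Σx²=915, Σy²=862
r = (7×879 - 73×70)/√((7×915 - 73²)(7×862 - 70²))
= 1043/√(1076×1134) = 1043/√1220184 ≈ 1043/1104.6194 ≈ 0.9442

r ≈ 0.9442


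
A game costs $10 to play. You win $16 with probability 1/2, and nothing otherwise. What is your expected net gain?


E[gain] = (16-10)×1/2 + (-10)×1/2
= 3 - 5 = -2

Expected net gain = $-2 ≈ $-2.00


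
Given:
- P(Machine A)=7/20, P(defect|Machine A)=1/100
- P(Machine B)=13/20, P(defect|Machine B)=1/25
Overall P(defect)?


P(B) = Σ P(B|Aᵢ)×P(Aᵢ)
  1/100×7/20 = 7/2000
  1/25×13/20 = 13/500
Sum = 59/2000

P(defect) = 59/2000 ≈ 2.95%


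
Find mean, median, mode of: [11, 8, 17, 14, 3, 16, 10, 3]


Sorted: [3, 3, 8, 10, 11, 14, 16, 17]
Mean = 82/8 = 41/4
Median = 21/2
Freq: {11: 1, 8: 1, 17: 1, 14: 1, 3: 2, 16: 1, 10: 1}
Mode: [3]

Mean=41/4, Median=21/2, Mode=3


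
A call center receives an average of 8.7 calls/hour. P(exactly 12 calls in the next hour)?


Poisson(λ=8.7): P(X=12) = e^(-λ)×λ^k/k!
= e^(-8.7) × 8.7^12 / 12!
≈ 0.000166585811 × 188031682201 / 479001600 ≈ 0.065393

P(X=12) ≈ 0.065393 ≈ 6.54%


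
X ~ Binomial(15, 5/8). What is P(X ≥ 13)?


P(X ≥ 13) = Σ P(X=i) for i=13..15
P(X=13) = 1153564453125/35184372088832
P(X=14) = 274658203125/35184372088832
P(X=15) = 30517578125/35184372088832
Sum = 1458740234375/35184372088832

P(X ≥ 13) = 1458740234375/35184372088832 ≈ 4.15%


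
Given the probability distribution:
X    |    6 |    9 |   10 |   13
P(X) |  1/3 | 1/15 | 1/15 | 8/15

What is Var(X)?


E[X] = 51/5
E[X²] = 571/5
Var(X) = E[X²] - (E[X])² = 571/5 - 2601/25 = 254/25

Var(X) = 254/25 ≈ 10.1600


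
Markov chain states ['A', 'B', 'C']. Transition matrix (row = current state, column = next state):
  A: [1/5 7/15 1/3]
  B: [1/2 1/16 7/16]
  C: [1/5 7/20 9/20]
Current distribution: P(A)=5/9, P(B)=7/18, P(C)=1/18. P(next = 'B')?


P(next=B) = Σᵢ P(now=i)×P(i→B)
= 5/9×7/15 + 7/18×1/16 + 1/18×7/20
= 7/27 + 7/288 + 7/360 = 1309/4320

P = 1309/4320 ≈ 0.3030


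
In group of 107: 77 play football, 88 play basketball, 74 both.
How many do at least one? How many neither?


|A∪B| = 77+88-74 = 91
Neither = 107-91 = 16

At least one: 91; Neither: 16


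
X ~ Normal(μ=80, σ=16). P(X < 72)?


z = (72-80)/16 = -0.5
P(Z < -0.5) = 0.3085

P(X < 72) ≈ 0.3085


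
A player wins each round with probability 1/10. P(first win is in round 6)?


Geometric: P(X=6) = (1-p)^(k-1)×p = (9/10)^5×1/10 = 59049/1000000

P(X=6) = 59049/1000000 ≈ 5.90%


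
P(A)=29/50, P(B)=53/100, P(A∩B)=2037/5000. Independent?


P(A)×P(B) = 1537/5000
P(A∩B) = 2037/5000
Not equal → NOT independent

No, not independent


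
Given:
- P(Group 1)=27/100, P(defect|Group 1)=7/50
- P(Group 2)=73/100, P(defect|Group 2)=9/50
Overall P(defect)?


P(B) = Σ P(B|Aᵢ)×P(Aᵢ)
  7/50×27/100 = 189/5000
  9/50×73/100 = 657/5000
Sum = 423/2500

P(defect) = 423/2500 ≈ 16.92%


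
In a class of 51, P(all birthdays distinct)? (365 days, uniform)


P(all different) = Π(365-i)/365 for i=0..50
= (365/365)×(364/365)×...×(315/365)
= 0.025568

P ≈ 0.0256 ≈ 2.56%


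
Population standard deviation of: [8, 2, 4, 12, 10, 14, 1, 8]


Mean = 59/8
  (8-59/8)²=25/64
  (2-59/8)²=1849/64
  (4-59/8)²=729/64
  (12-59/8)²=1369/64
  (10-59/8)²=441/64
  (14-59/8)²=2809/64
  (1-59/8)²=2601/64
  (8-59/8)²=25/64
Σ(x-μ)² = 1231/8
σ² = (1231/8)/8 = 1231/64

σ = √(1231/64) ≈ 4.3857


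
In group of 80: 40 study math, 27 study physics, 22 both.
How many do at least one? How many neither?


|A∪B| = 40+27-22 = 45
Neither = 80-45 = 35

At least one: 45; Neither: 35


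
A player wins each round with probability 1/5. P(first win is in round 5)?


Geometric: P(X=5) = (1-p)^(k-1)×p = (4/5)^4×1/5 = 256/3125

P(X=5) = 256/3125 ≈ 8.19%


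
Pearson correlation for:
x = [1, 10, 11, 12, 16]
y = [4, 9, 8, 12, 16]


n=5, Σx=50, Σy=49, Σxy=582, Σx²=622, Σy²=561
r = (5×582 - 50×49)/√((5×622 - 50²)(5×561 - 49²))
= 460/√(610×404) = 460/√246440 ≈ 460/496.4272 ≈ 0.9266

r ≈ 0.9266


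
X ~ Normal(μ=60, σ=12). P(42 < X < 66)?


z₁=(42-60)/12=-1.5, z₂=(66-60)/12=0.5
P = Φ(0.5) - Φ(-1.5) = 0.691462 - 0.066807 = 0.624655 ≈ 0.6247

P(42 < X < 66) ≈ 0.6247


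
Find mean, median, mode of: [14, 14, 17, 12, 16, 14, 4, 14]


Sorted: [4, 12, 14, 14, 14, 14, 16, 17]
Mean = 105/8
Median = 14
Freq: {14: 4, 17: 1, 12: 1, 16: 1, 4: 1}
Mode: [14]

Mean=105/8, Median=14, Mode=14


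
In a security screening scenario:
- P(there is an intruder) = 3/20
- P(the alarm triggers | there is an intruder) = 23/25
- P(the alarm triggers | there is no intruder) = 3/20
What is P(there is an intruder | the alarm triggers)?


Using Bayes' theorem:
P(A|B) = P(B|A)·P(A) / P(B)

P(the alarm triggers) = 23/25 × 3/20 + 3/20 × 17/20
= 69/500 + 51/400 = 531/2000

P(there is an intruder|the alarm triggers) = (69/500) / (531/2000) = 92/177

P(there is an intruder|the alarm triggers) = 92/177 ≈ 51.98%


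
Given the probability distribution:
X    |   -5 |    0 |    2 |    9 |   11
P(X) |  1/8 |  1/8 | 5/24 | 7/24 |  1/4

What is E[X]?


E[X] = Σ x·P(X=x)
= (-5)×(1/8) + (0)×(1/8) + (2)×(5/24) + (9)×(7/24) + (11)×(1/4)
= 31/6

E[X] = 31/6


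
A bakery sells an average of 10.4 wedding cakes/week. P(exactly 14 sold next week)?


Poisson(λ=10.4): P(X=14) = e^(-λ)×λ^k/k!
= e^(-10.4) × 10.4^14 / 14!
≈ 3.043248301e-05 × 1.7316764476e+14 / 87178291200 ≈ 0.060450

P(X=14) ≈ 0.060450 ≈ 6.04%


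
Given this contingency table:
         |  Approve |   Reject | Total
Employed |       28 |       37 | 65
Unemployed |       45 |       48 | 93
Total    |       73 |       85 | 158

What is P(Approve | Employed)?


P(Approve | Employed) = 28/(28+37) = 28/65

P(Approve|Employed) = 28/65 ≈ 43.08%


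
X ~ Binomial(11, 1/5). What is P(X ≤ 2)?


P(X ≤ 2) = Σ P(X=i) for i=0..2
P(X=0) = 4194304/48828125
P(X=1) = 11534336/48828125
P(X=2) = 2883584/9765625
Sum = 6029312/9765625

P(X ≤ 2) = 6029312/9765625 ≈ 61.74%


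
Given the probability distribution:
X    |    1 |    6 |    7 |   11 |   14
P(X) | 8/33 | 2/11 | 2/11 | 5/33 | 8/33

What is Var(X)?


E[X] = 23/3
E[X²] = 897/11
Var(X) = E[X²] - (E[X])² = 897/11 - 529/9 = 2254/99

Var(X) = 2254/99 ≈ 22.7677


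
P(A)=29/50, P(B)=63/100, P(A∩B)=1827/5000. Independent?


P(A)×P(B) = 1827/5000
P(A∩B) = 1827/5000
Equal ✓ → Independent

Yes, independent


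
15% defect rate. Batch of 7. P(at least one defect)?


P(all good) = (17/20)^7 = 410338673/1280000000
P(≥1 defect) = 869661327/1280000000

P = 869661327/1280000000 ≈ 67.94%


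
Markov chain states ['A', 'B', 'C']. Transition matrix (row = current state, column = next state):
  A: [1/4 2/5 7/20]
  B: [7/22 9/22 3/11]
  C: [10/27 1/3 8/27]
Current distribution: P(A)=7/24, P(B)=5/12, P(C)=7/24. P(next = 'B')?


P(next=B) = Σᵢ P(now=i)×P(i→B)
= 7/24×2/5 + 5/12×9/22 + 7/24×1/3
= 7/60 + 15/88 + 7/72 = 761/1980

P = 761/1980 ≈ 0.3843


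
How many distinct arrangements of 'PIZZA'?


Letters: 5, freq: {'P': 1, 'I': 1, 'Z': 2, 'A': 1}
5!/(1!×1!×2!×1!) = 120/2 = 60

60


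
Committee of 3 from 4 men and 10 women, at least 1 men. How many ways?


Count by #men:
  1M,2W: C(4,1)×C(10,2)=180
  2M,1W: C(4,2)×C(10,1)=60
  3M,0W: C(4,3)×C(10,0)=4
Total = 244

244


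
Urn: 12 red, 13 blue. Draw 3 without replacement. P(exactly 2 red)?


Hypergeometric: C(12,2)×C(13,1)/C(25,3)
= 66×13/2300 = 429/1150

P(X=2) = 429/1150 ≈ 37.30%


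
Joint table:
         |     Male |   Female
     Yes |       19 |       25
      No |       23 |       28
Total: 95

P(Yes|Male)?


P(Yes|Male) = 19/(19+23) = 19/42

P = 19/42 ≈ 45.24%


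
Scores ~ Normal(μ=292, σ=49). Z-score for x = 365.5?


z = (x - μ)/σ = (365.5 - 292)/49 = 1.5

z = 1.5


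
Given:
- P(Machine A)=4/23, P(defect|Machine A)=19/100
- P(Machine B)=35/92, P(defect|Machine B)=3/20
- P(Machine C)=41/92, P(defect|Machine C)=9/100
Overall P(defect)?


P(B) = Σ P(B|Aᵢ)×P(Aᵢ)
  19/100×4/23 = 19/575
  3/20×35/92 = 21/368
  9/100×41/92 = 369/9200
Sum = 599/4600

P(defect) = 599/4600 ≈ 13.02%


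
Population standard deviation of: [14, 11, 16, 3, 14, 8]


Mean = 66/6 = 11
  (14-11)²=9
  (11-11)²=0
  (16-11)²=25
  (3-11)²=64
  (14-11)²=9
  (8-11)²=9
Σ(x-μ)² = 116
σ² = 116/6 = 58/3

σ = √(58/3) ≈ 4.3970


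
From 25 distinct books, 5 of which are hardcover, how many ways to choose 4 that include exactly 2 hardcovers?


Choose 2 of the 5 hardcovers and 2 of the other 20 books:
C(5,2)×C(20,2) = 10×190 = 1900

1900


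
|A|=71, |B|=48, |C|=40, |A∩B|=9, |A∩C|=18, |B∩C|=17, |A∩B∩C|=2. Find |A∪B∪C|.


|A∪B∪C| = 71+48+40-9-18-17+2 = 117

|A∪B∪C| = 117


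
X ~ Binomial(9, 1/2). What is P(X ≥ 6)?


P(X ≥ 6) = Σ P(X=i) for i=6..9
P(X=6) = 21/128
P(X=7) = 9/128
P(X=8) = 9/512
P(X=9) = 1/512
Sum = 65/256

P(X ≥ 6) = 65/256 ≈ 25.39%


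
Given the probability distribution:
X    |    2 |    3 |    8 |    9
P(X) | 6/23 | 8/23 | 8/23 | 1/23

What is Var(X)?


E[X] = 109/23
E[X²] = 689/23
Var(X) = E[X²] - (E[X])² = 689/23 - 11881/529 = 3966/529

Var(X) = 3966/529 ≈ 7.4972


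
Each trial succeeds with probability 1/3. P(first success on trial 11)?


Geometric: P(X=11) = (1-p)^(k-1)×p = (2/3)^10×1/3 = 1024/177147

P(X=11) = 1024/177147 ≈ 0.58%


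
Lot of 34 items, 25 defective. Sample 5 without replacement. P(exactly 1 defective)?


Hypergeometric: C(25,1)×C(9,4)/C(34,5)
= 25×126/278256 = 525/46376

P(X=1) = 525/46376 ≈ 1.13%


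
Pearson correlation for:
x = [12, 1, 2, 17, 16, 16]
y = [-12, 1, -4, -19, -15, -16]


n=6, Σx=64, Σy=-65, Σxy=-970, Σx²=950, Σy²=1003
r = (6×(-970) - 64×(-65))/√((6×950 - 64²)(6×1003 - (-65)²))
= -1660/√(1604×1793) = -1660/√2875972 ≈ -1660/1695.8691 ≈ -0.9788

r ≈ -0.9788


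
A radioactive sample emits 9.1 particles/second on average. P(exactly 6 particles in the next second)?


Poisson(λ=9.1): P(X=6) = e^(-λ)×λ^k/k!
= e^(-9.1) × 9.1^6 / 6!
≈ 0.0001116658085 × 567869.252041 / 720 ≈ 0.088072

P(X=6) ≈ 0.088072 ≈ 8.81%


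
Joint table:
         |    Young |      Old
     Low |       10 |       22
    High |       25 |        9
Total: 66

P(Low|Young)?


P(Low|Young) = 10/(10+25) = 10/35 = 2/7

P = 2/7 ≈ 28.57%


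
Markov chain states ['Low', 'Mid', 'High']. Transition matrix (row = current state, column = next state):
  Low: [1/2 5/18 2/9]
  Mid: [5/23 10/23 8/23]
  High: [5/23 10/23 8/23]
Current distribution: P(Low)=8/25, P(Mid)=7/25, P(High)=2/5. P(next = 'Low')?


P(next=Low) = Σᵢ P(now=i)×P(i→Low)
= 8/25×1/2 + 7/25×5/23 + 2/5×5/23
= 4/25 + 7/115 + 2/23 = 177/575

P = 177/575 ≈ 0.3078


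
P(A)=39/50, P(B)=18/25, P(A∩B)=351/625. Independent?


P(A)×P(B) = 351/625
P(A∩B) = 351/625
Equal ✓ → Independent

Yes, independent


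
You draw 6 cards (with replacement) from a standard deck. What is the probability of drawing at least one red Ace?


P(not a red Ace) = 50/52 = 25/26
P(none in 6 draws) = (25/26)^6 = 244140625/308915776
P(≥1 red Ace) = 1 - 244140625/308915776 = 64775151/308915776

P = 64775151/308915776 ≈ 20.97%


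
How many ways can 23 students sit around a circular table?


Circular arrangements of 23 distinct objects: fix one position to break rotational symmetry.
(n-1)! = 22! = 1124000727777607680000

1124000727777607680000


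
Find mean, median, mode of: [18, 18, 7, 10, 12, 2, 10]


Sorted: [2, 7, 10, 10, 12, 18, 18]
Mean = 77/7 = 11
Median = 10
Freq: {18: 2, 7: 1, 10: 2, 12: 1, 2: 1}
Mode: [10, 18]

Mean=11, Median=10, Mode=[10, 18]


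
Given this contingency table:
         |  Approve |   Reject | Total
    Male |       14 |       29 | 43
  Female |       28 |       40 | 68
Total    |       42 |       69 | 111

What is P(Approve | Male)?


P(Approve | Male) = 14/(14+29) = 14/43

P(Approve|Male) = 14/43 ≈ 32.56%


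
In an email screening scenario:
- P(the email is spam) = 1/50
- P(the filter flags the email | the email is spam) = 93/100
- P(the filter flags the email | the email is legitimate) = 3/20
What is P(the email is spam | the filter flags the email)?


Using Bayes' theorem:
P(A|B) = P(B|A)·P(A) / P(B)

P(the filter flags the email) = 93/100 × 1/50 + 3/20 × 49/50
= 93/5000 + 147/1000 = 207/1250

P(the email is spam|the filter flags the email) = (93/5000) / (207/1250) = 31/276

P(the email is spam|the filter flags the email) = 31/276 ≈ 11.23%


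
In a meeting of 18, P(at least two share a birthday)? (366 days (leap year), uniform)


P(all different) = Π(366-i)/366 for i=0..17
= 0.653862
P(match) = 1 - 0.653862 = 0.346138

P ≈ 0.3461 ≈ 34.61%


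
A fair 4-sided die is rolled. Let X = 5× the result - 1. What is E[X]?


E[die] = (1+4)/2 = 5/2
E[X] = 5×5/2 - 1 = 23/2

E[X] = 23/2


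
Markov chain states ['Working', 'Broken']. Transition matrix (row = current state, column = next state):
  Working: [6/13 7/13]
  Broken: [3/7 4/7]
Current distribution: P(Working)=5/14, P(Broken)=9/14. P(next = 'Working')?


P(next=Working) = Σᵢ P(now=i)×P(i→Working)
= 5/14×6/13 + 9/14×3/7
= 15/91 + 27/98 = 561/1274

P = 561/1274 ≈ 0.4403


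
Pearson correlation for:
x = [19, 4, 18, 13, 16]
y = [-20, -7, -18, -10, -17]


n=5, Σx=70, Σy=-72, Σxy=-1134, Σx²=1126, Σy²=1162
r = (5×(-1134) - 70×(-72))/√((5×1126 - 70²)(5×1162 - (-72)²))
= -630/√(730×626) = -630/√456980 ≈ -630/676.0030 ≈ -0.9319

r ≈ -0.9319


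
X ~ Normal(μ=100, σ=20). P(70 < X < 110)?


z₁=(70-100)/20=-1.5, z₂=(110-100)/20=0.5
P = Φ(0.5) - Φ(-1.5) = 0.691462 - 0.066807 = 0.624655 ≈ 0.6247

P(70 < X < 110) ≈ 0.6247


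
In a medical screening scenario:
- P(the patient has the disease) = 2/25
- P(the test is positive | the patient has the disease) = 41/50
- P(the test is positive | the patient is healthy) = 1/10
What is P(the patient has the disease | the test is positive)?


Using Bayes' theorem:
P(A|B) = P(B|A)·P(A) / P(B)

P(the test is positive) = 41/50 × 2/25 + 1/10 × 23/25
= 41/625 + 23/250 = 197/1250

P(the patient has the disease|the test is positive) = (41/625) / (197/1250) = 82/197

P(the patient has the disease|the test is positive) = 82/197 ≈ 41.62%


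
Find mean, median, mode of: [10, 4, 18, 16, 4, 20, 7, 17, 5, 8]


Sorted: [4, 4, 5, 7, 8, 10, 16, 17, 18, 20]
Mean = 109/10
Median = 9
Freq: {10: 1, 4: 2, 18: 1, 16: 1, 20: 1, 7: 1, 17: 1, 5: 1, 8: 1}
Mode: [4]

Mean=109/10, Median=9, Mode=4


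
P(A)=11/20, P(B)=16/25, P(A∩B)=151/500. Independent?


P(A)×P(B) = 44/125
P(A∩B) = 151/500
Not equal → NOT independent

No, not independent


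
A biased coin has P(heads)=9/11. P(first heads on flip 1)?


Geometric: P(X=1) = (1-p)^(k-1)×p = (2/11)^0×9/11 = 9/11

P(X=1) = 9/11 ≈ 81.82%


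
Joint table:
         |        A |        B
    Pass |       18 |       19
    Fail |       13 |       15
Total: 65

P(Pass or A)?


P(Pass∨A) = P(Pass) + P(A) - P(Pass∧A)
= (37 + 31 - 18)/65 = 50/65 = 10/13

P = 10/13 ≈ 76.92%


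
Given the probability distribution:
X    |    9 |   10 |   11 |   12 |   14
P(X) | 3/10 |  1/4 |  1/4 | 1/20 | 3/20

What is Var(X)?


E[X] = 213/20
E[X²] = 2323/20
Var(X) = E[X²] - (E[X])² = 2323/20 - 45369/400 = 1091/400

Var(X) = 1091/400 ≈ 2.7275


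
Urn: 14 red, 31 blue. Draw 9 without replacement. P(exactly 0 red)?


Hypergeometric: C(14,0)×C(31,9)/C(45,9)
= 1×20160075/886163135 = 310155/13633279

P(X=0) = 310155/13633279 ≈ 2.27%


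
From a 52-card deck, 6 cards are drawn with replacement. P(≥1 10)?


P(not a 10) = 48/52 = 12/13
P(none in 6 draws) = (12/13)^6 = 2985984/4826809
P(≥1 10) = 1 - 2985984/4826809 = 1840825/4826809

P = 1840825/4826809 ≈ 38.14%


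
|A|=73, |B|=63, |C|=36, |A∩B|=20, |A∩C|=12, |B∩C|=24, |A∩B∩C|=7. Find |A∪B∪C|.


|A∪B∪C| = 73+63+36-20-12-24+7 = 123

|A∪B∪C| = 123


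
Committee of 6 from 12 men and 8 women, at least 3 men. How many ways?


Count by #men:
  3M,3W: C(12,3)×C(8,3)=12320
  4M,2W: C(12,4)×C(8,2)=13860
  5M,1W: C(12,5)×C(8,1)=6336
  6M,0W: C(12,6)×C(8,0)=924
Total = 33440

33440


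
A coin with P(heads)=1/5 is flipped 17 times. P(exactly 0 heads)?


Binomial: P(X=0) = C(17,0)×p^0×(1-p)^17
= 1 × 1 × 17179869184/762939453125 = 17179869184/762939453125

P(X=0) = 17179869184/762939453125 ≈ 2.25%


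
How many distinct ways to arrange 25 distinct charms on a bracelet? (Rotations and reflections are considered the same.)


Free circular arrangements: rotations and reflections both identified.
(n-1)!/2 = 24!/2 = 620448401733239439360000/2 = 310224200866619719680000

310224200866619719680000


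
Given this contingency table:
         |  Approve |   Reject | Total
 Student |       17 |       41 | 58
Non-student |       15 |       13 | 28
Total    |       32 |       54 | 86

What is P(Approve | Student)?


P(Approve | Student) = 17/(17+41) = 17/58

P(Approve|Student) = 17/58 ≈ 29.31%


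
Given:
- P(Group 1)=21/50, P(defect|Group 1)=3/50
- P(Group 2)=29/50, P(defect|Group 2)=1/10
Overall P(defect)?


P(B) = Σ P(B|Aᵢ)×P(Aᵢ)
  3/50×21/50 = 63/2500
  1/10×29/50 = 29/500
Sum = 52/625

P(defect) = 52/625 ≈ 8.32%


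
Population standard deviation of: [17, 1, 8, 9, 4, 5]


Mean = 44/6 = 22/3
  (17-22/3)²=841/9
  (1-22/3)²=361/9
  (8-22/3)²=4/9
  (9-22/3)²=25/9
  (4-22/3)²=100/9
  (5-22/3)²=49/9
Σ(x-μ)² = 460/3
σ² = (460/3)/6 = 230/9

σ = √(230/9) ≈ 5.0553


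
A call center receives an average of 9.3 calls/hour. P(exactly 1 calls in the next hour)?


Poisson(λ=9.3): P(X=1) = e^(-λ)×λ^k/k!
= e^(-9.3) × 9.3^1 / 1!
≈ 9.142423148e-05 × 9.3 / 1 ≈ 0.000850

P(X=1) ≈ 0.000850 ≈ 0.09%


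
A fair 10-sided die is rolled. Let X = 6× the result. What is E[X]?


E[die] = (1+10)/2 = 11/2
E[X] = 6 × 11/2 = 33

E[X] = 33


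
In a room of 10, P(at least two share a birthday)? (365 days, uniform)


P(all different) = Π(365-i)/365 for i=0..9
= 0.883052
P(match) = 1 - 0.883052 = 0.116948

P ≈ 0.1169 ≈ 11.69%


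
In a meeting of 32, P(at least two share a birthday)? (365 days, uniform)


P(all different) = Π(365-i)/365 for i=0..31
= 0.246652
P(match) = 1 - 0.246652 = 0.753348

P ≈ 0.7533 ≈ 75.33%


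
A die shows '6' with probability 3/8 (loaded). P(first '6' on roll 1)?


Geometric: P(X=1) = (1-p)^(k-1)×p = (5/8)^0×3/8 = 3/8

P(X=1) = 3/8 ≈ 37.50%


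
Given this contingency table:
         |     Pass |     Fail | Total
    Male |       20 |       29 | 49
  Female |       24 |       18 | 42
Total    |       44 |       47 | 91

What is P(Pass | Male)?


P(Pass | Male) = 20/(20+29) = 20/49

P(Pass|Male) = 20/49 ≈ 40.82%


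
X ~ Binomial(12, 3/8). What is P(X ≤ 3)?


P(X ≤ 3) = Σ P(X=i) for i=0..3
P(X=0) = 244140625/68719476736
P(X=1) = 439453125/17179869184
P(X=2) = 2900390625/34359738368
P(X=3) = 2900390625/17179869184
Sum = 19404296875/68719476736

P(X ≤ 3) = 19404296875/68719476736 ≈ 28.24%


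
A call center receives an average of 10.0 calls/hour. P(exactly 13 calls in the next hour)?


Poisson(λ=10.0): P(X=13) = e^(-λ)×λ^k/k!
= e^(-10.0) × 10.0^13 / 13!
≈ 4.539992976e-05 × 1e+13 / 6227020800 ≈ 0.072908

P(X=13) ≈ 0.072908 ≈ 7.29%


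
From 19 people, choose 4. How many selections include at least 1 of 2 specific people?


Complement: C(19,4) - C(17,4) = 3876 - 2380 = 1496

1496


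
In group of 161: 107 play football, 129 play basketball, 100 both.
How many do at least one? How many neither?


|A∪B| = 107+129-100 = 136
Neither = 161-136 = 25

At least one: 136; Neither: 25


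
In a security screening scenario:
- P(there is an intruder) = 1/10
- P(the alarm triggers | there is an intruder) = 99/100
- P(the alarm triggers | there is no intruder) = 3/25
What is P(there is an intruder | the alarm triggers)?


Using Bayes' theorem:
P(A|B) = P(B|A)·P(A) / P(B)

P(the alarm triggers) = 99/100 × 1/10 + 3/25 × 9/10
= 99/1000 + 27/250 = 207/1000

P(there is an intruder|the alarm triggers) = (99/1000) / (207/1000) = 11/23

P(there is an intruder|the alarm triggers) = 11/23 ≈ 47.83%


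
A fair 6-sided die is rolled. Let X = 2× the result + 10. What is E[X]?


E[die] = (1+6)/2 = 7/2
E[X] = 2×7/2 + 10 = 17

E[X] = 17


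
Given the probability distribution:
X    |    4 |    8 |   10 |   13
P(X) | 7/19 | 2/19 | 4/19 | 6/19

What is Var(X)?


E[X] = 162/19
E[X²] = 1654/19
Var(X) = E[X²] - (E[X])² = 1654/19 - 26244/361 = 5182/361

Var(X) = 5182/361 ≈ 14.3546


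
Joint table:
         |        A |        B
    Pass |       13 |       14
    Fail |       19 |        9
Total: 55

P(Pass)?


P(Pass) = (13+14)/55 = 27/55

P(Pass) = 27/55 ≈ 49.09%


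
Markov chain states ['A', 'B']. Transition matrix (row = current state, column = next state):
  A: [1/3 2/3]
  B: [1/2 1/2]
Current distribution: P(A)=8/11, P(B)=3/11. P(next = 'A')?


P(next=A) = Σᵢ P(now=i)×P(i→A)
= 8/11×1/3 + 3/11×1/2
= 8/33 + 3/22 = 25/66

P = 25/66 ≈ 0.3788
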